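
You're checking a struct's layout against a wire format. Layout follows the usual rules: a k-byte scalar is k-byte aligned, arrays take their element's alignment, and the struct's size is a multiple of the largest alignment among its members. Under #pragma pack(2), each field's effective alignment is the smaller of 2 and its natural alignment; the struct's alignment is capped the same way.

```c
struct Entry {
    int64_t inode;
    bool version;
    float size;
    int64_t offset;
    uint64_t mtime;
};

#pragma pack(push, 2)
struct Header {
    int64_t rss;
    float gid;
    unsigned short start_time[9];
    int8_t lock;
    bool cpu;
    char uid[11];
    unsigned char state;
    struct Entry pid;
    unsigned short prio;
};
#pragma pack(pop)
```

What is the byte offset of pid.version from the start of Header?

52

Entry: @0: inode [8B, align 8] → 8; @8: version [1B, align 1] → 9; +3 pad (align 4); @12: size [4B, align 4] → 16; @16: offset [8B, align 8] → 24; @24: mtime [8B, align 8] → 32; size 32, align 8
@0: rss [8B, align 2] → 8
@8: gid [4B, align 2] → 12
@12: start_time [18B, align 2] → 30
@30: lock [1B, align 1] → 31
@31: cpu [1B, align 1] → 32
@32: uid [11B, align 1] → 43
@43: state [1B, align 1] → 44
@44: pid [32B, align 2] → 76
within Entry: version at 8
44 + 8 = 52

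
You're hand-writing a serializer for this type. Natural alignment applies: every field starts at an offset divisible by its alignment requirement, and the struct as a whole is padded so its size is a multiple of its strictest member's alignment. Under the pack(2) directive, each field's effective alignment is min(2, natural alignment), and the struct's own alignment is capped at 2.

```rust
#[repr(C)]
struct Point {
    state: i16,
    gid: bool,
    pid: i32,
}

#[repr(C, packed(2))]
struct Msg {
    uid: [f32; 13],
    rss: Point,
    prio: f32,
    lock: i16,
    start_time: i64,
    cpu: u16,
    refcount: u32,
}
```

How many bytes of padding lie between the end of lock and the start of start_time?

Point: state at 0 (size 2, align 2) → ends 2; gid at 2 (size 1, align 1) → ends 3; pad 1 to align 4 for pid; pid at 4 (size 4, align 4) → ends 8; total 8 bytes, alignment 4
uid at 0 (size 52, align 2) → ends 52
rss at 52 (size 8, align 2) → ends 60
prio at 60 (size 4, align 2) → ends 64
lock at 64 (size 2, align 2) → ends 66
start_time at 66 (size 8, align 2) → ends 74

0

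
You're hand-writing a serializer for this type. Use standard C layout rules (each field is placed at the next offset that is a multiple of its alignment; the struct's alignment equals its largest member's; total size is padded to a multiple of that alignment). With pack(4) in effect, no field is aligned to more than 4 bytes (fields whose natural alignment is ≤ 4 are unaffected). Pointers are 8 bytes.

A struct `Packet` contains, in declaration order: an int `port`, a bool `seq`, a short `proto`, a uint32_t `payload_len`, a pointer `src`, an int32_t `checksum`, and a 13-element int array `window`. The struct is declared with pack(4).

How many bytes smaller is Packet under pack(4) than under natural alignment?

4

natural layout:
  port at 0 (size 4, align 4) → ends 4
  seq at 4 (size 1, align 1) → ends 5
  pad 1 to align 2 for proto
  proto at 6 (size 2, align 2) → ends 8
  payload_len at 8 (size 4, align 4) → ends 12
  pad 4 to align 8 for src
  src at 16 (size 8, align 8) → ends 24
  checksum at 24 (size 4, align 4) → ends 28
  window at 28 (size 52, align 4) → ends 80
  total 80 bytes, alignment 8
packed(4) layout:
  port at 0 (size 4, align 4) → ends 4
  seq at 4 (size 1, align 1) → ends 5
  pad 1 to align 2 for proto
  proto at 6 (size 2, align 2) → ends 8
  payload_len at 8 (size 4, align 4) → ends 12
  src at 12 (size 8, align 4) → ends 20
  checksum at 20 (size 4, align 4) → ends 24
  window at 24 (size 52, align 4) → ends 76
  total 76 bytes, alignment 4
80 − 76 = 4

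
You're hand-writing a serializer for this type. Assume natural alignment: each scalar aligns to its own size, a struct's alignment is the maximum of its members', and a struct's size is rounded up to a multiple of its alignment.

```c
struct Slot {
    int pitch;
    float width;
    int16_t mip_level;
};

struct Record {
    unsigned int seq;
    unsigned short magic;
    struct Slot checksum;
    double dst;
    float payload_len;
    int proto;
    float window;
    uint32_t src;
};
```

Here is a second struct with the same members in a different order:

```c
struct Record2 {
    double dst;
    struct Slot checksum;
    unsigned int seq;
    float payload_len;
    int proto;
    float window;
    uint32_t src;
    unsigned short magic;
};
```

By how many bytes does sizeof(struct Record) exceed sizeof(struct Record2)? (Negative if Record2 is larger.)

Slot: @0: pitch [4B, align 4] → 4; @4: width [4B, align 4] → 8; @8: mip_level [2B, align 2] → 10; +2 tail pad (align 4); size 12, align 4
@0: seq [4B, align 4] → 4
@4: magic [2B, align 2] → 6
+2 pad (align 4)
@8: checksum [12B, align 4] → 20
+4 pad (align 8)
@24: dst [8B, align 8] → 32
@32: payload_len [4B, align 4] → 36
@36: proto [4B, align 4] → 40
@40: window [4B, align 4] → 44
@44: src [4B, align 4] → 48
size 48, align 8
— Record2 —
@0: dst [8B, align 8] → 8
@8: checksum [12B, align 4] → 20
@20: seq [4B, align 4] → 24
@24: payload_len [4B, align 4] → 28
@28: proto [4B, align 4] → 32
@32: window [4B, align 4] → 36
@36: src [4B, align 4] → 40
@40: magic [2B, align 2] → 42
+6 tail pad (align 8)
size 48, align 8
48 − 48 = 0

0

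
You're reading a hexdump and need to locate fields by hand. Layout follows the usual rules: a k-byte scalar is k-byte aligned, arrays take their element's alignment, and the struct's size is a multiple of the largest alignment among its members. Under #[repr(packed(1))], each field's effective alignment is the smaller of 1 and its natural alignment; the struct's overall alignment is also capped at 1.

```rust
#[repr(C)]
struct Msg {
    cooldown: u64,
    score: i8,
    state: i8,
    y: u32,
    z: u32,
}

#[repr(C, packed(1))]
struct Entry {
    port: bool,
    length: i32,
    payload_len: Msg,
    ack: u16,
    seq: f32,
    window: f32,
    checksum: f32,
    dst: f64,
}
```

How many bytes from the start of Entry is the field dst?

Msg: @0: cooldown [8B, align 8] → 8; @8: score [1B, align 1] → 9; @9: state [1B, align 1] → 10; +2 pad (align 4); @12: y [4B, align 4] → 16; @16: z [4B, align 4] → 20; +4 tail pad (align 8); size 24, align 8
@0: port [1B, align 1] → 1
@1: length [4B, align 1] → 5
@5: payload_len [24B, align 1] → 29
@29: ack [2B, align 1] → 31
@31: seq [4B, align 1] → 35
@35: window [4B, align 1] → 39
@39: checksum [4B, align 1] → 43
@43: dst [8B, align 1] → 51

43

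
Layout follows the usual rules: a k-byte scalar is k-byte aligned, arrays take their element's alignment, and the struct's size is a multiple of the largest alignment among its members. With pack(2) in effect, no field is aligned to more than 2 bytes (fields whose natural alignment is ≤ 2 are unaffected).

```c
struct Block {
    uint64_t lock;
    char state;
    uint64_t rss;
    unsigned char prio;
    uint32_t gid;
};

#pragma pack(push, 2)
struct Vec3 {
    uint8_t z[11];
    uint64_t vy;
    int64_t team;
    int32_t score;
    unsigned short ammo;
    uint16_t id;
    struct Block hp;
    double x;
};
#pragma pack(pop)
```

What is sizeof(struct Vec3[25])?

Block: lock at 0 (size 8, align 8) → ends 8; state at 8 (size 1, align 1) → ends 9; pad 7 to align 8 for rss; rss at 16 (size 8, align 8) → ends 24; prio at 24 (size 1, align 1) → ends 25; pad 3 to align 4 for gid; gid at 28 (size 4, align 4) → ends 32; total 32 bytes, alignment 8
z at 0 (size 11, align 1) → ends 11
pad 1 to align 2 for vy
vy at 12 (size 8, align 2) → ends 20
team at 20 (size 8, align 2) → ends 28
score at 28 (size 4, align 2) → ends 32
ammo at 32 (size 2, align 2) → ends 34
id at 34 (size 2, align 2) → ends 36
hp at 36 (size 32, align 2) → ends 68
x at 68 (size 8, align 2) → ends 76
total 76 bytes, alignment 2
array of 25: 25 × 76 = 1900

1900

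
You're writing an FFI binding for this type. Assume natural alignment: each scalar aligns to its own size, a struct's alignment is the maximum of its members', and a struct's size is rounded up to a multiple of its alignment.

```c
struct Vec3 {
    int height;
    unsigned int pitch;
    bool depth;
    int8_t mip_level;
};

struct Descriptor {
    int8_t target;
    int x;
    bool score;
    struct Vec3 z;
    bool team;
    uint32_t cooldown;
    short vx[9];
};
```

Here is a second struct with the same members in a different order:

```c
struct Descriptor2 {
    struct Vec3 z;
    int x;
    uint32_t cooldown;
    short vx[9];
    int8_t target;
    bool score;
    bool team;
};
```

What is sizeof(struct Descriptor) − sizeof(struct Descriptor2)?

Vec3: @0: height [4B, align 4] → 4; @4: pitch [4B, align 4] → 8; @8: depth [1B, align 1] → 9; @9: mip_level [1B, align 1] → 10; +2 tail pad (align 4); size 12, align 4
@0: target [1B, align 1] → 1
+3 pad (align 4)
@4: x [4B, align 4] → 8
@8: score [1B, align 1] → 9
+3 pad (align 4)
@12: z [12B, align 4] → 24
@24: team [1B, align 1] → 25
+3 pad (align 4)
@28: cooldown [4B, align 4] → 32
@32: vx [18B, align 2] → 50
+2 tail pad (align 4)
size 52, align 4
— Descriptor2 —
@0: z [12B, align 4] → 12
@12: x [4B, align 4] → 16
@16: cooldown [4B, align 4] → 20
@20: vx [18B, align 2] → 38
@38: target [1B, align 1] → 39
@39: score [1B, align 1] → 40
@40: team [1B, align 1] → 41
+3 tail pad (align 4)
size 44, align 4
52 − 44 = 8

8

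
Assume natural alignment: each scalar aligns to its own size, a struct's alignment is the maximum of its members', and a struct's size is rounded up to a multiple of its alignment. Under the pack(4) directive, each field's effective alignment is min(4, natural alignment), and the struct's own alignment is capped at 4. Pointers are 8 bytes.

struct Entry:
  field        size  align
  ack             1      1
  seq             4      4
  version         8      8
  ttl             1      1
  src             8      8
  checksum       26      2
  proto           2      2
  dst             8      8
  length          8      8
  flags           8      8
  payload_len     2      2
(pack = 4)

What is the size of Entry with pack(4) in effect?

84

ack at 0 (size 1, align 1) → ends 1
pad 3 to align 4 for seq
seq at 4 (size 4, align 4) → ends 8
version at 8 (size 8, align 4) → ends 16
ttl at 16 (size 1, align 1) → ends 17
pad 3 to align 4 for src
src at 20 (size 8, align 4) → ends 28
checksum at 28 (size 26, align 2) → ends 54
proto at 54 (size 2, align 2) → ends 56
dst at 56 (size 8, align 4) → ends 64
length at 64 (size 8, align 4) → ends 72
flags at 72 (size 8, align 4) → ends 80
payload_len at 80 (size 2, align 2) → ends 82
tail pad 2 to reach multiple of 4
total 84 bytes, alignment 4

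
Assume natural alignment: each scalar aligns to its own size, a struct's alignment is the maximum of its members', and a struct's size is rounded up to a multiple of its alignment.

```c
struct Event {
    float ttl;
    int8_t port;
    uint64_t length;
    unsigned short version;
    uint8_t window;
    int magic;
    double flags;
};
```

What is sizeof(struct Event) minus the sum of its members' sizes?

@0: ttl [4B, align 4] → 4
@4: port [1B, align 1] → 5
+3 pad (align 8)
@8: length [8B, align 8] → 16
@16: version [2B, align 2] → 18
@18: window [1B, align 1] → 19
+1 pad (align 4)
@20: magic [4B, align 4] → 24
@24: flags [8B, align 8] → 32
size 32, align 8
data bytes 28, size 32 → padding 4

4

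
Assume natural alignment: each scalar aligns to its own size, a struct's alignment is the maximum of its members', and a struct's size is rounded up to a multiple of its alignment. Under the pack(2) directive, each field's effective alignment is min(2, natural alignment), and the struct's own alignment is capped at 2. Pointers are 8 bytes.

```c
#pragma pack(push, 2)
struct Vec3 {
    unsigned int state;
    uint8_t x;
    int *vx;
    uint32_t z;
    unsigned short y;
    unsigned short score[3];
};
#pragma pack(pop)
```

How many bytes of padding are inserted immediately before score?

state at 0 (size 4, align 2) → ends 4
x at 4 (size 1, align 1) → ends 5
pad 1 to align 2 for vx
vx at 6 (size 8, align 2) → ends 14
z at 14 (size 4, align 2) → ends 18
y at 18 (size 2, align 2) → ends 20
score at 20 (size 6, align 2) → ends 26

0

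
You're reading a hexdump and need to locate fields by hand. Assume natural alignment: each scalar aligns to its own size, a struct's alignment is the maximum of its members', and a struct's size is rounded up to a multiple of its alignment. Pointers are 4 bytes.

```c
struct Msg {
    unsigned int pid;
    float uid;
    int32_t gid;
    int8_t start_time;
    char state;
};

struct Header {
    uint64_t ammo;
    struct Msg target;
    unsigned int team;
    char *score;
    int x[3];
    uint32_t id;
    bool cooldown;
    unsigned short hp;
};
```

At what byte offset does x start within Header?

Msg: 0..4  pid  (4B, 4-aligned); 4..8  uid  (4B, 4-aligned); 8..12  gid  (4B, 4-aligned); 12..13  start_time  (1B, 1-aligned); 13..14  state  (1B, 1-aligned); 14..16  -- tail padding (2B); sizeof = 16, alignof = 4
0..8  ammo  (8B, 8-aligned)
8..24  target  (16B, 4-aligned)
24..28  team  (4B, 4-aligned)
28..32  score  (4B, 4-aligned)
32..44  x  (12B, 4-aligned)

32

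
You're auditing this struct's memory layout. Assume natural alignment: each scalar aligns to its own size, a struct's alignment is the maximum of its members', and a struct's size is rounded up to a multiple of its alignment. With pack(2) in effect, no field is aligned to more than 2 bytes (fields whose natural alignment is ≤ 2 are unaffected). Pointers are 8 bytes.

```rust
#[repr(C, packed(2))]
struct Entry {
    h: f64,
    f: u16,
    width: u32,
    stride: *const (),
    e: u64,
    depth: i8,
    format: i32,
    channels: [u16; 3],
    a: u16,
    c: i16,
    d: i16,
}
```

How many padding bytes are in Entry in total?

1

@0: h [8B, align 2] → 8
@8: f [2B, align 2] → 10
@10: width [4B, align 2] → 14
@14: stride [8B, align 2] → 22
@22: e [8B, align 2] → 30
@30: depth [1B, align 1] → 31
+1 pad (align 2)
@32: format [4B, align 2] → 36
@36: channels [6B, align 2] → 42
@42: a [2B, align 2] → 44
@44: c [2B, align 2] → 46
@46: d [2B, align 2] → 48
size 48, align 2
data bytes 47, size 48 → padding 1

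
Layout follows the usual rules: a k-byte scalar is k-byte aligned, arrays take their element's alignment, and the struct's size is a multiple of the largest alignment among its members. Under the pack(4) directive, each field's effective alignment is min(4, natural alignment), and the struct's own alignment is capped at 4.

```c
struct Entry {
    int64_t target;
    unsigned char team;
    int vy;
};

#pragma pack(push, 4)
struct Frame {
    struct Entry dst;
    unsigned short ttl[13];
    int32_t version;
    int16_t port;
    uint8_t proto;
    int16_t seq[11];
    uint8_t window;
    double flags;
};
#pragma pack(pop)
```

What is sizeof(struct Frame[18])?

1512

Entry: 0..8  target  (8B, 8-aligned); 8..9  team  (1B, 1-aligned); 9..12  -- padding (3B); 12..16  vy  (4B, 4-aligned); sizeof = 16, alignof = 8
0..16  dst  (16B, 4-aligned)
16..42  ttl  (26B, 2-aligned)
42..44  -- padding (2B)
44..48  version  (4B, 4-aligned)
48..50  port  (2B, 2-aligned)
50..51  proto  (1B, 1-aligned)
51..52  -- padding (1B)
52..74  seq  (22B, 2-aligned)
74..75  window  (1B, 1-aligned)
75..76  -- padding (1B)
76..84  flags  (8B, 4-aligned)
sizeof = 84, alignof = 4
array of 18: 18 × 84 = 1512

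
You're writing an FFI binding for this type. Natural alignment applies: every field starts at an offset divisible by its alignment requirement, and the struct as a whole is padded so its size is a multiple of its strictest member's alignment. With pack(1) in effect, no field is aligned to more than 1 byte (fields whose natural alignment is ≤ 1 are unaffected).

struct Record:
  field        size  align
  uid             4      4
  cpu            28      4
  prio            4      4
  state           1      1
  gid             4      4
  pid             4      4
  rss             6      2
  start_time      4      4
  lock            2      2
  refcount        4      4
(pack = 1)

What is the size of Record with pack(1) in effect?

61

uid at 0 (size 4, align 1) → ends 4
cpu at 4 (size 28, align 1) → ends 32
prio at 32 (size 4, align 1) → ends 36
state at 36 (size 1, align 1) → ends 37
gid at 37 (size 4, align 1) → ends 41
pid at 41 (size 4, align 1) → ends 45
rss at 45 (size 6, align 1) → ends 51
start_time at 51 (size 4, align 1) → ends 55
lock at 55 (size 2, align 1) → ends 57
refcount at 57 (size 4, align 1) → ends 61
total 61 bytes, alignment 1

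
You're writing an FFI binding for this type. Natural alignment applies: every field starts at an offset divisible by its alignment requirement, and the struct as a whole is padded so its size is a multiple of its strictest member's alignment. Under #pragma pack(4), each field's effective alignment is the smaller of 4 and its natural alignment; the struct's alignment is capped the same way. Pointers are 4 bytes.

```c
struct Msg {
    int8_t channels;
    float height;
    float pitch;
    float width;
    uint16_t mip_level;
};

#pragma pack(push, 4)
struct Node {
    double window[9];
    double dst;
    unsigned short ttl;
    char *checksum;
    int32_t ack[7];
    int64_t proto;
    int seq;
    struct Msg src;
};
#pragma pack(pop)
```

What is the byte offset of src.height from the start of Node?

132

Msg: channels at 0 (size 1, align 1) → ends 1; pad 3 to align 4 for height; height at 4 (size 4, align 4) → ends 8; pitch at 8 (size 4, align 4) → ends 12; width at 12 (size 4, align 4) → ends 16; mip_level at 16 (size 2, align 2) → ends 18; tail pad 2 to reach multiple of 4; total 20 bytes, alignment 4
window at 0 (size 72, align 4) → ends 72
dst at 72 (size 8, align 4) → ends 80
ttl at 80 (size 2, align 2) → ends 82
pad 2 to align 4 for checksum
checksum at 84 (size 4, align 4) → ends 88
ack at 88 (size 28, align 4) → ends 116
proto at 116 (size 8, align 4) → ends 124
seq at 124 (size 4, align 4) → ends 128
src at 128 (size 20, align 4) → ends 148
within Msg: height at 4
128 + 4 = 132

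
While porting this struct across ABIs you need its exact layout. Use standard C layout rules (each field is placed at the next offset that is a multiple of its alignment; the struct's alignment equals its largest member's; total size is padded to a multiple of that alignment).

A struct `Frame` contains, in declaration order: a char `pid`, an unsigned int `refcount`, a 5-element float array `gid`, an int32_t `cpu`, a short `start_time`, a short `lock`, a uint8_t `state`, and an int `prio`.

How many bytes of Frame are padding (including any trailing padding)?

@0: pid [1B, align 1] → 1
+3 pad (align 4)
@4: refcount [4B, align 4] → 8
@8: gid [20B, align 4] → 28
@28: cpu [4B, align 4] → 32
@32: start_time [2B, align 2] → 34
@34: lock [2B, align 2] → 36
@36: state [1B, align 1] → 37
+3 pad (align 4)
@40: prio [4B, align 4] → 44
size 44, align 4
data bytes 38, size 44 → padding 6

6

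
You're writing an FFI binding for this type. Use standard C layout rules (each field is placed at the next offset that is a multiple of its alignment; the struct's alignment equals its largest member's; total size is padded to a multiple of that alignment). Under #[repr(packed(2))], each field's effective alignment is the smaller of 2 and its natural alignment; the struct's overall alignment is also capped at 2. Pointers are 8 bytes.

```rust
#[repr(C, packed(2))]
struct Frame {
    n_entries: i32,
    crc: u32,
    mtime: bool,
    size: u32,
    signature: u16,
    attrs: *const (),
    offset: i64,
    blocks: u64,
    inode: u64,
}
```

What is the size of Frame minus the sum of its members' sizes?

n_entries at 0 (size 4, align 2) → ends 4
crc at 4 (size 4, align 2) → ends 8
mtime at 8 (size 1, align 1) → ends 9
pad 1 to align 2 for size
size at 10 (size 4, align 2) → ends 14
signature at 14 (size 2, align 2) → ends 16
attrs at 16 (size 8, align 2) → ends 24
offset at 24 (size 8, align 2) → ends 32
blocks at 32 (size 8, align 2) → ends 40
inode at 40 (size 8, align 2) → ends 48
total 48 bytes, alignment 2
data bytes 47, size 48 → padding 1

1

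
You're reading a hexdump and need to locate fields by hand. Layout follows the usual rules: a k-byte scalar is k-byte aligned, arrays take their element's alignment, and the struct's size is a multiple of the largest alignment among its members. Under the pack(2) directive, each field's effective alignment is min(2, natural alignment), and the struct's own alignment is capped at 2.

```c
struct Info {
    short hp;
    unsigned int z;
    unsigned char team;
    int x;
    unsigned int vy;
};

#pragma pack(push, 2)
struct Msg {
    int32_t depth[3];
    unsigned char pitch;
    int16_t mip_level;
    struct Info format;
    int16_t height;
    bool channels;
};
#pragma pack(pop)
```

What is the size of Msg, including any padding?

Info: hp at 0 (size 2, align 2) → ends 2; pad 2 to align 4 for z; z at 4 (size 4, align 4) → ends 8; team at 8 (size 1, align 1) → ends 9; pad 3 to align 4 for x; x at 12 (size 4, align 4) → ends 16; vy at 16 (size 4, align 4) → ends 20; total 20 bytes, alignment 4
depth at 0 (size 12, align 2) → ends 12
pitch at 12 (size 1, align 1) → ends 13
pad 1 to align 2 for mip_level
mip_level at 14 (size 2, align 2) → ends 16
format at 16 (size 20, align 2) → ends 36
height at 36 (size 2, align 2) → ends 38
channels at 38 (size 1, align 1) → ends 39
tail pad 1 to reach multiple of 2
total 40 bytes, alignment 2

40 bytes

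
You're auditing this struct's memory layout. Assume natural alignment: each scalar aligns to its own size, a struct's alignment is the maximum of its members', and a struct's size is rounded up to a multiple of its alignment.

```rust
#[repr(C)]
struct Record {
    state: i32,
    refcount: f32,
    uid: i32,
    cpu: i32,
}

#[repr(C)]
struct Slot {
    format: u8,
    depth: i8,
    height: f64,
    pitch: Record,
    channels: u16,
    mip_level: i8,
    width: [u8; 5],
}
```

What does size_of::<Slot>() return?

40 bytes

Record: state at 0 (size 4, align 4) → ends 4; refcount at 4 (size 4, align 4) → ends 8; uid at 8 (size 4, align 4) → ends 12; cpu at 12 (size 4, align 4) → ends 16; total 16 bytes, alignment 4
format at 0 (size 1, align 1) → ends 1
depth at 1 (size 1, align 1) → ends 2
pad 6 to align 8 for height
height at 8 (size 8, align 8) → ends 16
pitch at 16 (size 16, align 4) → ends 32
channels at 32 (size 2, align 2) → ends 34
mip_level at 34 (size 1, align 1) → ends 35
width at 35 (size 5, align 1) → ends 40
total 40 bytes, alignment 8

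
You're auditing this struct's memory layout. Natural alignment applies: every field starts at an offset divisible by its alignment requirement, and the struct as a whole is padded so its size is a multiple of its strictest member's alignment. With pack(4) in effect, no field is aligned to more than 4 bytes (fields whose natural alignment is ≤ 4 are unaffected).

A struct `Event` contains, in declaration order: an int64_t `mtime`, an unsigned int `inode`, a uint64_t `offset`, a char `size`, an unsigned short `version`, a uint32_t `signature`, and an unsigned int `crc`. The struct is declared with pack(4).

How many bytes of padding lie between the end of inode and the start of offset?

mtime at 0 (size 8, align 4) → ends 8
inode at 8 (size 4, align 4) → ends 12
offset at 12 (size 8, align 4) → ends 20

0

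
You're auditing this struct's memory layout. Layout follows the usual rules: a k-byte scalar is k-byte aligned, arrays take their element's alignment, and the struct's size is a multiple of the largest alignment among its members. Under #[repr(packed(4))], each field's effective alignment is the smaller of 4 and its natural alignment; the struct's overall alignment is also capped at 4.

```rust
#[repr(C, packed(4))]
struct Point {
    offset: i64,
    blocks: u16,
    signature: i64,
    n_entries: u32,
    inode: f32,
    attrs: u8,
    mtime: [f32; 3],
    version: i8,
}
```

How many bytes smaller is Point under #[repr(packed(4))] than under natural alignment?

natural layout:
  @0: offset [8B, align 8] → 8
  @8: blocks [2B, align 2] → 10
  +6 pad (align 8)
  @16: signature [8B, align 8] → 24
  @24: n_entries [4B, align 4] → 28
  @28: inode [4B, align 4] → 32
  @32: attrs [1B, align 1] → 33
  +3 pad (align 4)
  @36: mtime [12B, align 4] → 48
  @48: version [1B, align 1] → 49
  +7 tail pad (align 8)
  size 56, align 8
packed(4) layout:
  @0: offset [8B, align 4] → 8
  @8: blocks [2B, align 2] → 10
  +2 pad (align 4)
  @12: signature [8B, align 4] → 20
  @20: n_entries [4B, align 4] → 24
  @24: inode [4B, align 4] → 28
  @28: attrs [1B, align 1] → 29
  +3 pad (align 4)
  @32: mtime [12B, align 4] → 44
  @44: version [1B, align 1] → 45
  +3 tail pad (align 4)
  size 48, align 4
56 − 48 = 8

8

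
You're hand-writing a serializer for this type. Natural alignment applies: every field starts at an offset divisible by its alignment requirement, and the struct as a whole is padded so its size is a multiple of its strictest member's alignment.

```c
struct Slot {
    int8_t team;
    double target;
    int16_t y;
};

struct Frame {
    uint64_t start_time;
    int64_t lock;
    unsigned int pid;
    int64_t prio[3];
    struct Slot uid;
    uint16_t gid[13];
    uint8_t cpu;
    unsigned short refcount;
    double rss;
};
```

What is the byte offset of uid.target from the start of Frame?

56

Slot: team at 0 (size 1, align 1) → ends 1; pad 7 to align 8 for target; target at 8 (size 8, align 8) → ends 16; y at 16 (size 2, align 2) → ends 18; tail pad 6 to reach multiple of 8; total 24 bytes, alignment 8
start_time at 0 (size 8, align 8) → ends 8
lock at 8 (size 8, align 8) → ends 16
pid at 16 (size 4, align 4) → ends 20
pad 4 to align 8 for prio
prio at 24 (size 24, align 8) → ends 48
uid at 48 (size 24, align 8) → ends 72
within Slot: target at 8
48 + 8 = 56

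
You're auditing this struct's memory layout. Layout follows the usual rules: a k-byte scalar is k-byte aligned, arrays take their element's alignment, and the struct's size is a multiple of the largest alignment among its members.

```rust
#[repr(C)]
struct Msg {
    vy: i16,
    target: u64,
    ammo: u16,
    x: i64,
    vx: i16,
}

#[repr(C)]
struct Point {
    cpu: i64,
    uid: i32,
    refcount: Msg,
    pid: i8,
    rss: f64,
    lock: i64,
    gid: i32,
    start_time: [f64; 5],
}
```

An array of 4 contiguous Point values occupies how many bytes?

512

Msg: @0: vy [2B, align 2] → 2; +6 pad (align 8); @8: target [8B, align 8] → 16; @16: ammo [2B, align 2] → 18; +6 pad (align 8); @24: x [8B, align 8] → 32; @32: vx [2B, align 2] → 34; +6 tail pad (align 8); size 40, align 8
@0: cpu [8B, align 8] → 8
@8: uid [4B, align 4] → 12
+4 pad (align 8)
@16: refcount [40B, align 8] → 56
@56: pid [1B, align 1] → 57
+7 pad (align 8)
@64: rss [8B, align 8] → 72
@72: lock [8B, align 8] → 80
@80: gid [4B, align 4] → 84
+4 pad (align 8)
@88: start_time [40B, align 8] → 128
size 128, align 8
array of 4: 4 × 128 = 512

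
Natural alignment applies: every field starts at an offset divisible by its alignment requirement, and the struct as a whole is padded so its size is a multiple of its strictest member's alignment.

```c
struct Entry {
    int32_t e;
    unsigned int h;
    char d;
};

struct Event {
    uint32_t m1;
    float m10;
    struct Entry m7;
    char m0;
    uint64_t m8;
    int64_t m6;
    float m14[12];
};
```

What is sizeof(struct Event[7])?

Entry: @0: e [4B, align 4] → 4; @4: h [4B, align 4] → 8; @8: d [1B, align 1] → 9; +3 tail pad (align 4); size 12, align 4
@0: m1 [4B, align 4] → 4
@4: m10 [4B, align 4] → 8
@8: m7 [12B, align 4] → 20
@20: m0 [1B, align 1] → 21
+3 pad (align 8)
@24: m8 [8B, align 8] → 32
@32: m6 [8B, align 8] → 40
@40: m14 [48B, align 4] → 88
size 88, align 8
array of 7: 7 × 88 = 616

616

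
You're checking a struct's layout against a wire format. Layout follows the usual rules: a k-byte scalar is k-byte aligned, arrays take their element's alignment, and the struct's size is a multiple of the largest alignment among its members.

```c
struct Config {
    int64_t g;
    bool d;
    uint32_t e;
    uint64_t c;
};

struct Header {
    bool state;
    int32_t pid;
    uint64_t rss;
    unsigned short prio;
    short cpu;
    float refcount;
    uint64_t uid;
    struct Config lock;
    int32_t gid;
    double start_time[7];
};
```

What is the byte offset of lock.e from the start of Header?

44

Config: g at 0 (size 8, align 8) → ends 8; d at 8 (size 1, align 1) → ends 9; pad 3 to align 4 for e; e at 12 (size 4, align 4) → ends 16; c at 16 (size 8, align 8) → ends 24; total 24 bytes, alignment 8
state at 0 (size 1, align 1) → ends 1
pad 3 to align 4 for pid
pid at 4 (size 4, align 4) → ends 8
rss at 8 (size 8, align 8) → ends 16
prio at 16 (size 2, align 2) → ends 18
cpu at 18 (size 2, align 2) → ends 20
refcount at 20 (size 4, align 4) → ends 24
uid at 24 (size 8, align 8) → ends 32
lock at 32 (size 24, align 8) → ends 56
within Config: e at 12
32 + 12 = 44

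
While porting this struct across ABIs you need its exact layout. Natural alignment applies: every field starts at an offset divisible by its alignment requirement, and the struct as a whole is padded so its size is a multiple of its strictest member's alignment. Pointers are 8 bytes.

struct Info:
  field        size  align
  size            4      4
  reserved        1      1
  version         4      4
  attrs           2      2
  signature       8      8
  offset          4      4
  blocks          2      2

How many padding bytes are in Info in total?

@0: size [4B, align 4] → 4
@4: reserved [1B, align 1] → 5
+3 pad (align 4)
@8: version [4B, align 4] → 12
@12: attrs [2B, align 2] → 14
+2 pad (align 8)
@16: signature [8B, align 8] → 24
@24: offset [4B, align 4] → 28
@28: blocks [2B, align 2] → 30
+2 tail pad (align 8)
size 32, align 8
data bytes 25, size 32 → padding 7

7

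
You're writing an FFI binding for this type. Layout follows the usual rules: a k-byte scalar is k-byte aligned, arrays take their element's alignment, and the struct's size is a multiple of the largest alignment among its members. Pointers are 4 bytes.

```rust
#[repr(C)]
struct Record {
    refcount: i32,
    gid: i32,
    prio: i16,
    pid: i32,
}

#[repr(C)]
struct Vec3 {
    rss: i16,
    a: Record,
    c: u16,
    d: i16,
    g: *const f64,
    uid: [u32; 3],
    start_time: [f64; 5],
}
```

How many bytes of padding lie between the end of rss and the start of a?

2

Record: @0: refcount [4B, align 4] → 4; @4: gid [4B, align 4] → 8; @8: prio [2B, align 2] → 10; +2 pad (align 4); @12: pid [4B, align 4] → 16; size 16, align 4
@0: rss [2B, align 2] → 2
+2 pad (align 4)
@4: a [16B, align 4] → 20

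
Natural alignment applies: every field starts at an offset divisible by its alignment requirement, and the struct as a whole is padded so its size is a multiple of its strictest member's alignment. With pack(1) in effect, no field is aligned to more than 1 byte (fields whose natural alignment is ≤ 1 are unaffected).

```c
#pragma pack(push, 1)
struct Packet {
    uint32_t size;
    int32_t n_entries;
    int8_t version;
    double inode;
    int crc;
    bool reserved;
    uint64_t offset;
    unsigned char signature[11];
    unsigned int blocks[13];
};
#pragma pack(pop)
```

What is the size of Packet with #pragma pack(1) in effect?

size at 0 (size 4, align 1) → ends 4
n_entries at 4 (size 4, align 1) → ends 8
version at 8 (size 1, align 1) → ends 9
inode at 9 (size 8, align 1) → ends 17
crc at 17 (size 4, align 1) → ends 21
reserved at 21 (size 1, align 1) → ends 22
offset at 22 (size 8, align 1) → ends 30
signature at 30 (size 11, align 1) → ends 41
blocks at 41 (size 52, align 1) → ends 93
total 93 bytes, alignment 1

93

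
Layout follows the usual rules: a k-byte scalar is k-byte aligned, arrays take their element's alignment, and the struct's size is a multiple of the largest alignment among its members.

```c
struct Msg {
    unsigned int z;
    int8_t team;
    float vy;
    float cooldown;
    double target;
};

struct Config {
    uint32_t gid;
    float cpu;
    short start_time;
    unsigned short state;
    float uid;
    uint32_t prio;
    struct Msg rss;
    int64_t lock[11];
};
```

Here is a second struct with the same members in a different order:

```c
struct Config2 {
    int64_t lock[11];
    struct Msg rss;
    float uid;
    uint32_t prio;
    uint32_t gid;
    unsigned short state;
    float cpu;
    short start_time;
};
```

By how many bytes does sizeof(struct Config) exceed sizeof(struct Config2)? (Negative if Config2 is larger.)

0

Msg: 0..4  z  (4B, 4-aligned); 4..5  team  (1B, 1-aligned); 5..8  -- padding (3B); 8..12  vy  (4B, 4-aligned); 12..16  cooldown  (4B, 4-aligned); 16..24  target  (8B, 8-aligned); sizeof = 24, alignof = 8
0..4  gid  (4B, 4-aligned)
4..8  cpu  (4B, 4-aligned)
8..10  start_time  (2B, 2-aligned)
10..12  state  (2B, 2-aligned)
12..16  uid  (4B, 4-aligned)
16..20  prio  (4B, 4-aligned)
20..24  -- padding (4B)
24..48  rss  (24B, 8-aligned)
48..136  lock  (88B, 8-aligned)
sizeof = 136, alignof = 8
— Config2 —
0..88  lock  (88B, 8-aligned)
88..112  rss  (24B, 8-aligned)
112..116  uid  (4B, 4-aligned)
116..120  prio  (4B, 4-aligned)
120..124  gid  (4B, 4-aligned)
124..126  state  (2B, 2-aligned)
126..128  -- padding (2B)
128..132  cpu  (4B, 4-aligned)
132..134  start_time  (2B, 2-aligned)
134..136  -- tail padding (2B)
sizeof = 136, alignof = 8
136 − 136 = 0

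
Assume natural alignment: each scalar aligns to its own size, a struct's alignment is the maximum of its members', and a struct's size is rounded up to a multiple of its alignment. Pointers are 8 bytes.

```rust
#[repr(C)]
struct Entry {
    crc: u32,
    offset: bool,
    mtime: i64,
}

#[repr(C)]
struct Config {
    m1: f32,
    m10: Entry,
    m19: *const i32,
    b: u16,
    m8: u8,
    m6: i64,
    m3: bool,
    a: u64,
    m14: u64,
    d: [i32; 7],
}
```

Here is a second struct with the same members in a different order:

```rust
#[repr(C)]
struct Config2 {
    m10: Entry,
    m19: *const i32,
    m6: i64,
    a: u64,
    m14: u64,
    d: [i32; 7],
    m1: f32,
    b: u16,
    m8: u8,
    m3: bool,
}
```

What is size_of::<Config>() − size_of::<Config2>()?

Entry: 0..4  crc  (4B, 4-aligned); 4..5  offset  (1B, 1-aligned); 5..8  -- padding (3B); 8..16  mtime  (8B, 8-aligned); sizeof = 16, alignof = 8
0..4  m1  (4B, 4-aligned)
4..8  -- padding (4B)
8..24  m10  (16B, 8-aligned)
24..32  m19  (8B, 8-aligned)
32..34  b  (2B, 2-aligned)
34..35  m8  (1B, 1-aligned)
35..40  -- padding (5B)
40..48  m6  (8B, 8-aligned)
48..49  m3  (1B, 1-aligned)
49..56  -- padding (7B)
56..64  a  (8B, 8-aligned)
64..72  m14  (8B, 8-aligned)
72..100  d  (28B, 4-aligned)
100..104  -- tail padding (4B)
sizeof = 104, alignof = 8
— Config2 —
0..16  m10  (16B, 8-aligned)
16..24  m19  (8B, 8-aligned)
24..32  m6  (8B, 8-aligned)
32..40  a  (8B, 8-aligned)
40..48  m14  (8B, 8-aligned)
48..76  d  (28B, 4-aligned)
76..80  m1  (4B, 4-aligned)
80..82  b  (2B, 2-aligned)
82..83  m8  (1B, 1-aligned)
83..84  m3  (1B, 1-aligned)
84..88  -- tail padding (4B)
sizeof = 88, alignof = 8
104 − 88 = 16

16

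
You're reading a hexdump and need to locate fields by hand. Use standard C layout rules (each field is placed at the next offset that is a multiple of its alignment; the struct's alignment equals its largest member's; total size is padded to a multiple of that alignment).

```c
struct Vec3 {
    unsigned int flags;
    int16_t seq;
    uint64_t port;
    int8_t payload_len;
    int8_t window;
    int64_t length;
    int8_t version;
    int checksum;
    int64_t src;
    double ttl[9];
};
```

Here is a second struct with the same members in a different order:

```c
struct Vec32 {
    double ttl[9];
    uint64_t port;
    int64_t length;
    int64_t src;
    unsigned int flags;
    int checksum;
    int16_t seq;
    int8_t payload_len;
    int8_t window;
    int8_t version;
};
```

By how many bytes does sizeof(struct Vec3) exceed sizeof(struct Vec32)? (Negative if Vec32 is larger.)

8

0..4  flags  (4B, 4-aligned)
4..6  seq  (2B, 2-aligned)
6..8  -- padding (2B)
8..16  port  (8B, 8-aligned)
16..17  payload_len  (1B, 1-aligned)
17..18  window  (1B, 1-aligned)
18..24  -- padding (6B)
24..32  length  (8B, 8-aligned)
32..33  version  (1B, 1-aligned)
33..36  -- padding (3B)
36..40  checksum  (4B, 4-aligned)
40..48  src  (8B, 8-aligned)
48..120  ttl  (72B, 8-aligned)
sizeof = 120, alignof = 8
— Vec32 —
0..72  ttl  (72B, 8-aligned)
72..80  port  (8B, 8-aligned)
80..88  length  (8B, 8-aligned)
88..96  src  (8B, 8-aligned)
96..100  flags  (4B, 4-aligned)
100..104  checksum  (4B, 4-aligned)
104..106  seq  (2B, 2-aligned)
106..107  payload_len  (1B, 1-aligned)
107..108  window  (1B, 1-aligned)
108..109  version  (1B, 1-aligned)
109..112  -- tail padding (3B)
sizeof = 112, alignof = 8
120 − 112 = 8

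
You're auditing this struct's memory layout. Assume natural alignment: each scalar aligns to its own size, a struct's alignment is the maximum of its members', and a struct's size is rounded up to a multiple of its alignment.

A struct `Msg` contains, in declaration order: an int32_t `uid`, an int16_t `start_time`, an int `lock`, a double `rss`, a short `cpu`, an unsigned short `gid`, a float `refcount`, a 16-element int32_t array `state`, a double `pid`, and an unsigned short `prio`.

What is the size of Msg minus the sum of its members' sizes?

12

@0: uid [4B, align 4] → 4
@4: start_time [2B, align 2] → 6
+2 pad (align 4)
@8: lock [4B, align 4] → 12
+4 pad (align 8)
@16: rss [8B, align 8] → 24
@24: cpu [2B, align 2] → 26
@26: gid [2B, align 2] → 28
@28: refcount [4B, align 4] → 32
@32: state [64B, align 4] → 96
@96: pid [8B, align 8] → 104
@104: prio [2B, align 2] → 106
+6 tail pad (align 8)
size 112, align 8
data bytes 100, size 112 → padding 12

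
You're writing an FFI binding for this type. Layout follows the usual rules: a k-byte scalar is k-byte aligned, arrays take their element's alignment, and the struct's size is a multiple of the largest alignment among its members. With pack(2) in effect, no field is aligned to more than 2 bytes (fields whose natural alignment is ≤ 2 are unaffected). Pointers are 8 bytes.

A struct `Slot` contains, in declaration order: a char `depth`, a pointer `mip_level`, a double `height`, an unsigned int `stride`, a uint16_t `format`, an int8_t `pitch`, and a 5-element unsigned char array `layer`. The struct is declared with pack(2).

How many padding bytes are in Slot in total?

0..1  depth  (1B, 1-aligned)
1..2  -- padding (1B)
2..10  mip_level  (8B, 2-aligned)
10..18  height  (8B, 2-aligned)
18..22  stride  (4B, 2-aligned)
22..24  format  (2B, 2-aligned)
24..25  pitch  (1B, 1-aligned)
25..30  layer  (5B, 1-aligned)
sizeof = 30, alignof = 2
data bytes 29, size 30 → padding 1

1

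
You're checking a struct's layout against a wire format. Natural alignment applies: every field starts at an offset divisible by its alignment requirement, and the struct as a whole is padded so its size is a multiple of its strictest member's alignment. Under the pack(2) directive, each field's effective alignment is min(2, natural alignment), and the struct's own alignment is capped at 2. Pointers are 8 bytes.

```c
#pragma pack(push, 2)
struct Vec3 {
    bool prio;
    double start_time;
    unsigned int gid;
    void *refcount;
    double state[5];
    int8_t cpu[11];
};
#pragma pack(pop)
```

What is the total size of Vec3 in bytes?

@0: prio [1B, align 1] → 1
+1 pad (align 2)
@2: start_time [8B, align 2] → 10
@10: gid [4B, align 2] → 14
@14: refcount [8B, align 2] → 22
@22: state [40B, align 2] → 62
@62: cpu [11B, align 1] → 73
+1 tail pad (align 2)
size 74, align 2

74 bytes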